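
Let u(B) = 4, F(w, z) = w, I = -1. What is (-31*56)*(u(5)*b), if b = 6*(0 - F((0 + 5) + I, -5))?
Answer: 166656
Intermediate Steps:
b = -24 (b = 6*(0 - ((0 + 5) - 1)) = 6*(0 - (5 - 1)) = 6*(0 - 1*4) = 6*(0 - 4) = 6*(-4) = -24)
(-31*56)*(u(5)*b) = (-31*56)*(4*(-24)) = -1736*(-96) = 166656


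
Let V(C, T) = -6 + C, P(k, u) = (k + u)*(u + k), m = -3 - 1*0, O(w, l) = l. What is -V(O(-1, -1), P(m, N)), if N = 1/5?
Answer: 7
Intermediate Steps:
N = ⅕ ≈ 0.20000
m = -3 (m = -3 + 0 = -3)
P(k, u) = (k + u)² (P(k, u) = (k + u)*(k + u) = (k + u)²)
-V(O(-1, -1), P(m, N)) = -(-6 - 1) = -1*(-7) = 7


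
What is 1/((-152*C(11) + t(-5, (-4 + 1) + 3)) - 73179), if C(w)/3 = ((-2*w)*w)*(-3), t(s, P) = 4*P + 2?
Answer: -1/404233 ≈ -2.4738e-6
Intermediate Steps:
t(s, P) = 2 + 4*P
C(w) = 18*w**2 (C(w) = 3*(((-2*w)*w)*(-3)) = 3*(-2*w**2*(-3)) = 3*(6*w**2) = 18*w**2)
1/((-152*C(11) + t(-5, (-4 + 1) + 3)) - 73179) = 1/((-2736*11**2 + (2 + 4*((-4 + 1) + 3))) - 73179) = 1/((-2736*121 + (2 + 4*(-3 + 3))) - 73179) = 1/((-152*2178 + (2 + 4*0)) - 73179) = 1/((-331056 + (2 + 0)) - 73179) = 1/((-331056 + 2) - 73179) = 1/(-331054 - 73179) = 1/(-404233) = -1/404233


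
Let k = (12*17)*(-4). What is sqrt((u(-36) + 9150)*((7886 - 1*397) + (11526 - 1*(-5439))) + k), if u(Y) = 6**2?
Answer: 6*sqrt(6239823) ≈ 14988.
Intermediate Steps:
u(Y) = 36
k = -816 (k = 204*(-4) = -816)
sqrt((u(-36) + 9150)*((7886 - 1*397) + (11526 - 1*(-5439))) + k) = sqrt((36 + 9150)*((7886 - 1*397) + (11526 - 1*(-5439))) - 816) = sqrt(9186*((7886 - 397) + (11526 + 5439)) - 816) = sqrt(9186*(7489 + 16965) - 816) = sqrt(9186*24454 - 816) = sqrt(224634444 - 816) = sqrt(224633628) = 6*sqrt(6239823)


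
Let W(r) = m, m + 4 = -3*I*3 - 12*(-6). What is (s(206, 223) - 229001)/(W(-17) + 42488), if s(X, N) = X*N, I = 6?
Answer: -183063/42502 ≈ -4.3072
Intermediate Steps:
s(X, N) = N*X
m = 14 (m = -4 + (-3*6*3 - 12*(-6)) = -4 + (-18*3 + 72) = -4 + (-54 + 72) = -4 + 18 = 14)
W(r) = 14
(s(206, 223) - 229001)/(W(-17) + 42488) = (223*206 - 229001)/(14 + 42488) = (45938 - 229001)/42502 = -183063*1/42502 = -183063/42502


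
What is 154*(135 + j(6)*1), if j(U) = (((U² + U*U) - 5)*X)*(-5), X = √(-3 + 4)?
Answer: -30800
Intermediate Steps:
X = 1 (X = √1 = 1)
j(U) = 25 - 10*U² (j(U) = (((U² + U*U) - 5)*1)*(-5) = (((U² + U²) - 5)*1)*(-5) = ((2*U² - 5)*1)*(-5) = ((-5 + 2*U²)*1)*(-5) = (-5 + 2*U²)*(-5) = 25 - 10*U²)
154*(135 + j(6)*1) = 154*(135 + (25 - 10*6²)*1) = 154*(135 + (25 - 10*36)*1) = 154*(135 + (25 - 360)*1) = 154*(135 - 335*1) = 154*(135 - 335) = 154*(-200) = -30800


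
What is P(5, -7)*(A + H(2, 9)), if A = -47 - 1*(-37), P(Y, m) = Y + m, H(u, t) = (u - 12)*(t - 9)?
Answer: 20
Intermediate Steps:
H(u, t) = (-12 + u)*(-9 + t)
A = -10 (A = -47 + 37 = -10)
P(5, -7)*(A + H(2, 9)) = (5 - 7)*(-10 + (108 - 12*9 - 9*2 + 9*2)) = -2*(-10 + (108 - 108 - 18 + 18)) = -2*(-10 + 0) = -2*(-10) = 20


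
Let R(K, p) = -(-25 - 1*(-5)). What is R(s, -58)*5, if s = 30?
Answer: 100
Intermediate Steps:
R(K, p) = 20 (R(K, p) = -(-25 + 5) = -1*(-20) = 20)
R(s, -58)*5 = 20*5 = 100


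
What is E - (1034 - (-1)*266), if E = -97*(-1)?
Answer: -1203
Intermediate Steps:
E = 97
E - (1034 - (-1)*266) = 97 - (1034 - (-1)*266) = 97 - (1034 - 1*(-266)) = 97 - (1034 + 266) = 97 - 1*1300 = 97 - 1300 = -1203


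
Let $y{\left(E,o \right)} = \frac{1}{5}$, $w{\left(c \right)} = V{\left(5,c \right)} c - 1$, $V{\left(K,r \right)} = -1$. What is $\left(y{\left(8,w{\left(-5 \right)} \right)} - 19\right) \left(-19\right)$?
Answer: $\frac{1786}{5} \approx 357.2$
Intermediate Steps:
$w{\left(c \right)} = -1 - c$ ($w{\left(c \right)} = - c - 1 = -1 - c$)
$y{\left(E,o \right)} = \frac{1}{5}$
$\left(y{\left(8,w{\left(-5 \right)} \right)} - 19\right) \left(-19\right) = \left(\frac{1}{5} - 19\right) \left(-19\right) = \left(- \frac{94}{5}\right) \left(-19\right) = \frac{1786}{5}$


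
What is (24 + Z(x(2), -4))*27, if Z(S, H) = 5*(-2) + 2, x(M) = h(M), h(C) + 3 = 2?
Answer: 432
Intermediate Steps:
h(C) = -1 (h(C) = -3 + 2 = -1)
x(M) = -1
Z(S, H) = -8 (Z(S, H) = -10 + 2 = -8)
(24 + Z(x(2), -4))*27 = (24 - 8)*27 = 16*27 = 432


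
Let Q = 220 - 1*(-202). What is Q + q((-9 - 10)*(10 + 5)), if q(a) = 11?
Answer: 433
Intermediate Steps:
Q = 422 (Q = 220 + 202 = 422)
Q + q((-9 - 10)*(10 + 5)) = 422 + 11 = 433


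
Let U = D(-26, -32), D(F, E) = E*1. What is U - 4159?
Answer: -4191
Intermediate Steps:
D(F, E) = E
U = -32
U - 4159 = -32 - 4159 = -4191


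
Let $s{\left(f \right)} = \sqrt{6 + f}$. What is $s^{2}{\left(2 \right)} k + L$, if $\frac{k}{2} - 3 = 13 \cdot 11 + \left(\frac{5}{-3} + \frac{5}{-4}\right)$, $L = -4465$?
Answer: $- \frac{6527}{3} \approx -2175.7$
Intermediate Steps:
$k = \frac{1717}{6}$ ($k = 6 + 2 \left(13 \cdot 11 + \left(\frac{5}{-3} + \frac{5}{-4}\right)\right) = 6 + 2 \left(143 + \left(5 \left(- \frac{1}{3}\right) + 5 \left(- \frac{1}{4}\right)\right)\right) = 6 + 2 \left(143 - \frac{35}{12}\right) = 6 + 2 \cdot \frac{1681}{12} = 6 + \frac{1681}{6} = \frac{1717}{6} \approx 286.17$)
$s^{2}{\left(2 \right)} k + L = \left(\sqrt{6 + 2}\right)^{2} \cdot \frac{1717}{6} - 4465 = \left(\sqrt{8}\right)^{2} \cdot \frac{1717}{6} - 4465 = \left(2 \sqrt{2}\right)^{2} \cdot \frac{1717}{6} - 4465 = 8 \cdot \frac{1717}{6} - 4465 = \frac{6868}{3} - 4465 = - \frac{6527}{3}$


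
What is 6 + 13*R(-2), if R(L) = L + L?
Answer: -46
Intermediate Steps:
R(L) = 2*L
6 + 13*R(-2) = 6 + 13*(2*(-2)) = 6 + 13*(-4) = 6 - 52 = -46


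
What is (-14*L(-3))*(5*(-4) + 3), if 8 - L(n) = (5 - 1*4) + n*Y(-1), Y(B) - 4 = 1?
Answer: 5236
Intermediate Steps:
Y(B) = 5 (Y(B) = 4 + 1 = 5)
L(n) = 7 - 5*n (L(n) = 8 - ((5 - 1*4) + n*5) = 8 - ((5 - 4) + 5*n) = 8 - (1 + 5*n) = 8 + (-1 - 5*n) = 7 - 5*n)
(-14*L(-3))*(5*(-4) + 3) = (-14*(7 - 5*(-3)))*(5*(-4) + 3) = (-14*(7 + 15))*(-20 + 3) = -14*22*(-17) = -308*(-17) = 5236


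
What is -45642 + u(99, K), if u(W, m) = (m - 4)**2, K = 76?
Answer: -40458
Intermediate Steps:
u(W, m) = (-4 + m)**2
-45642 + u(99, K) = -45642 + (-4 + 76)**2 = -45642 + 72**2 = -45642 + 5184 = -40458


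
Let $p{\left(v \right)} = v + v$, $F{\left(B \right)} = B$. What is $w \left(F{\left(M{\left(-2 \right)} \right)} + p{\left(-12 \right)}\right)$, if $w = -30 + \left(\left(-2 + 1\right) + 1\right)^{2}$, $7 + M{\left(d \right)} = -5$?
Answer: $1080$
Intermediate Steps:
$M{\left(d \right)} = -12$ ($M{\left(d \right)} = -7 - 5 = -12$)
$p{\left(v \right)} = 2 v$
$w = -30$ ($w = -30 + \left(-1 + 1\right)^{2} = -30 + 0^{2} = -30 + 0 = -30$)
$w \left(F{\left(M{\left(-2 \right)} \right)} + p{\left(-12 \right)}\right) = - 30 \left(-12 + 2 \left(-12\right)\right) = - 30 \left(-12 - 24\right) = \left(-30\right) \left(-36\right) = 1080$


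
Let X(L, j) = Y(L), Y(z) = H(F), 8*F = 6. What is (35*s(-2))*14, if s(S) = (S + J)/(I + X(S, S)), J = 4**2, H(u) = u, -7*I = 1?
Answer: 192080/17 ≈ 11299.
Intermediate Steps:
I = -1/7 (I = -1/7*1 = -1/7 ≈ -0.14286)
F = 3/4 (F = (1/8)*6 = 3/4 ≈ 0.75000)
Y(z) = 3/4
X(L, j) = 3/4
J = 16
s(S) = 448/17 + 28*S/17 (s(S) = (S + 16)/(-1/7 + 3/4) = (16 + S)/(17/28) = (16 + S)*(28/17) = 448/17 + 28*S/17)
(35*s(-2))*14 = (35*(448/17 + (28/17)*(-2)))*14 = (35*(448/17 - 56/17))*14 = (35*(392/17))*14 = (13720/17)*14 = 192080/17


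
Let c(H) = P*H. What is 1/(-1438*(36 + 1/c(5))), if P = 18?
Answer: -45/2330279 ≈ -1.9311e-5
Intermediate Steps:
c(H) = 18*H
1/(-1438*(36 + 1/c(5))) = 1/(-1438*(36 + 1/(18*5))) = 1/(-1438*(36 + 1/90)) = 1/(-1438*3241/90) = 1/(-2330279/45) = -45/2330279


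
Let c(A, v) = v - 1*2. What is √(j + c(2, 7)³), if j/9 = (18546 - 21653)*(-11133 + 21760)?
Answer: 2*I*√74290669 ≈ 17238.0*I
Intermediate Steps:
c(A, v) = -2 + v (c(A, v) = v - 2 = -2 + v)
j = -297162801 (j = 9*((18546 - 21653)*(-11133 + 21760)) = 9*(-3107*10627) = 9*(-33018089) = -297162801)
√(j + c(2, 7)³) = √(-297162801 + (-2 + 7)³) = √(-297162801 + 5³) = √(-297162801 + 125) = √(-297162676) = 2*I*√74290669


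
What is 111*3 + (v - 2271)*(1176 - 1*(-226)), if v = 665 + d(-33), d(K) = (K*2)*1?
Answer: -2343811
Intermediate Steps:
d(K) = 2*K (d(K) = (2*K)*1 = 2*K)
v = 599 (v = 665 + 2*(-33) = 665 - 66 = 599)
111*3 + (v - 2271)*(1176 - 1*(-226)) = 111*3 + (599 - 2271)*(1176 - 1*(-226)) = 333 - 1672*(1176 + 226) = 333 - 1672*1402 = 333 - 2344144 = -2343811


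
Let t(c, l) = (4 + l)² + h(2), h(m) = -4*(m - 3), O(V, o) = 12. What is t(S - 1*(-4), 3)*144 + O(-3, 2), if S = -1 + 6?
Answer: 7644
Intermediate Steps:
S = 5
h(m) = 12 - 4*m (h(m) = -4*(-3 + m) = 12 - 4*m)
t(c, l) = 4 + (4 + l)² (t(c, l) = (4 + l)² + (12 - 4*2) = (4 + l)² + (12 - 8) = (4 + l)² + 4 = 4 + (4 + l)²)
t(S - 1*(-4), 3)*144 + O(-3, 2) = (4 + (4 + 3)²)*144 + 12 = (4 + 7²)*144 + 12 = (4 + 49)*144 + 12 = 53*144 + 12 = 7632 + 12 = 7644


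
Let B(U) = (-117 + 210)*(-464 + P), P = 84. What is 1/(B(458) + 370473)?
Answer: 1/335133 ≈ 2.9839e-6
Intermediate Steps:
B(U) = -35340 (B(U) = (-117 + 210)*(-464 + 84) = 93*(-380) = -35340)
1/(B(458) + 370473) = 1/(-35340 + 370473) = 1/335133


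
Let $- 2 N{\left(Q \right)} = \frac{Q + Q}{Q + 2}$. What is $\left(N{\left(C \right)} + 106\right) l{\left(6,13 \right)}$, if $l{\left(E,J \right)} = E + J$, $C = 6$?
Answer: $\frac{7999}{4} \approx 1999.8$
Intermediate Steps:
$N{\left(Q \right)} = - \frac{Q}{2 + Q}$ ($N{\left(Q \right)} = - \frac{\left(Q + Q\right) \frac{1}{Q + 2}}{2} = - \frac{2 Q \frac{1}{2 + Q}}{2} = - \frac{Q}{2 + Q}$)
$\left(N{\left(C \right)} + 106\right) l{\left(6,13 \right)} = \left(\left(-1\right) 6 \frac{1}{2 + 6} + 106\right) \left(6 + 13\right) = \left(\left(-1\right) 6 \cdot \frac{1}{8} + 106\right) 19 = \left(- \frac{3}{4} + 106\right) 19 = \frac{421}{4} \cdot 19 = \frac{7999}{4}$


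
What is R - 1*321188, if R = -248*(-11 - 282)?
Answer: -248524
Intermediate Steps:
R = 72664 (R = -248*(-293) = 72664)
R - 1*321188 = 72664 - 1*321188 = 72664 - 321188 = -248524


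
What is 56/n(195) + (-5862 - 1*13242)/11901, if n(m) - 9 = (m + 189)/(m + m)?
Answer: 10307048/2574583 ≈ 4.0034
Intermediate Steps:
n(m) = 9 + (189 + m)/(2*m) (n(m) = 9 + (m + 189)/(m + m) = 9 + (189 + m)/((2*m)) = 9 + (189 + m)*(1/(2*m)) = 9 + (189 + m)/(2*m))
56/n(195) + (-5862 - 1*13242)/11901 = 56/(((1/2)*(189 + 19*195)/195)) + (-5862 - 1*13242)/11901 = 56/(((1/2)*(1/195)*(189 + 3705))) + (-5862 - 13242)*(1/11901) = 56/(((1/2)*(1/195)*3894)) - 19104*1/11901 = 56/(649/65) - 6368/3967 = 56*(65/649) - 6368/3967 = 3640/649 - 6368/3967 = 10307048/2574583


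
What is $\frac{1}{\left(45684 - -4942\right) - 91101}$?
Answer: $- \frac{1}{40475} \approx -2.4707 \cdot 10^{-5}$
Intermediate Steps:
$\frac{1}{\left(45684 - -4942\right) - 91101} = \frac{1}{\left(45684 + 4942\right) - 91101} = \frac{1}{50626 - 91101} = \frac{1}{-40475} = - \frac{1}{40475}$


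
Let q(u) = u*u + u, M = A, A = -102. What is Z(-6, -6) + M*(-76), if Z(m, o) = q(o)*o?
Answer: 7572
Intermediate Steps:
M = -102
q(u) = u + u² (q(u) = u² + u = u + u²)
Z(m, o) = o²*(1 + o) (Z(m, o) = (o*(1 + o))*o = o²*(1 + o))
Z(-6, -6) + M*(-76) = (-6)²*(1 - 6) - 102*(-76) = 36*(-5) + 7752 = -180 + 7752 = 7572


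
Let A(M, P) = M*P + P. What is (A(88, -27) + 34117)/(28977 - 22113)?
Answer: 15857/3432 ≈ 4.6203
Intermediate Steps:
A(M, P) = P + M*P
(A(88, -27) + 34117)/(28977 - 22113) = (-27*(1 + 88) + 34117)/(28977 - 22113) = (-27*89 + 34117)/6864 = (-2403 + 34117)*(1/6864) = 31714*(1/6864) = 15857/3432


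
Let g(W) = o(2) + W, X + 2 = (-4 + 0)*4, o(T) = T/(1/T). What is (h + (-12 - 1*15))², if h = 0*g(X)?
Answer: 729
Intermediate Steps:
o(T) = T² (o(T) = T*T = T²)
X = -18 (X = -2 + (-4 + 0)*4 = -2 - 4*4 = -2 - 16 = -18)
g(W) = 4 + W (g(W) = 2² + W = 4 + W)
h = 0 (h = 0*(4 - 18) = 0*(-14) = 0)
(h + (-12 - 1*15))² = (0 + (-12 - 1*15))² = (0 + (-12 - 15))² = (0 - 27)² = (-27)² = 729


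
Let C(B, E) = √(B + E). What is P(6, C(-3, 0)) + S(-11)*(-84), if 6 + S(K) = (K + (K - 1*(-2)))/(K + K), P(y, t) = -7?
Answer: 4627/11 ≈ 420.64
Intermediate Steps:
S(K) = -6 + (2 + 2*K)/(2*K) (S(K) = -6 + (K + (K - 1*(-2)))/(K + K) = -6 + (K + (K + 2))/((2*K)) = -6 + (K + (2 + K))*(1/(2*K)) = -6 + (2 + 2*K)*(1/(2*K)) = -6 + (2 + 2*K)/(2*K))
P(6, C(-3, 0)) + S(-11)*(-84) = -7 + (-5 + 1/(-11))*(-84) = -7 + (-5 - 1/11)*(-84) = -7 - 56/11*(-84) = -7 + 4704/11 = 4627/11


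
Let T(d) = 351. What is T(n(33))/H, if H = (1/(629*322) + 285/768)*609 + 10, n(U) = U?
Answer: 99995904/67233457 ≈ 1.4873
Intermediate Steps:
H = 874034941/3703552 (H = ((1/629)*(1/322) + 285*(1/768))*609 + 10 = (1/202538 + 95/256)*609 + 10 = (9620683/25924864)*609 + 10 = 836999421/3703552 + 10 = 874034941/3703552 ≈ 236.00)
T(n(33))/H = 351/(874034941/3703552) = 351*(3703552/874034941) = 99995904/67233457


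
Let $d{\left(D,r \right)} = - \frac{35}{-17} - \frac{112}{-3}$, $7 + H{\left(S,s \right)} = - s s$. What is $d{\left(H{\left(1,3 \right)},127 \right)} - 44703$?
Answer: $- \frac{2277844}{51} \approx -44664.0$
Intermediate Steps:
$H{\left(S,s \right)} = -7 - s^{2}$ ($H{\left(S,s \right)} = -7 + - s s = -7 - s^{2}$)
$d{\left(D,r \right)} = \frac{2009}{51}$ ($d{\left(D,r \right)} = \left(-35\right) \left(- \frac{1}{17}\right) - - \frac{112}{3} = \frac{35}{17} + \frac{112}{3} = \frac{2009}{51}$)
$d{\left(H{\left(1,3 \right)},127 \right)} - 44703 = \frac{2009}{51} - 44703 = - \frac{2277844}{51}$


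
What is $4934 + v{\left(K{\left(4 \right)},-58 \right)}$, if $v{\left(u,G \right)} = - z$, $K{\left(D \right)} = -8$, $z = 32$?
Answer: $4902$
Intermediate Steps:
$v{\left(u,G \right)} = -32$ ($v{\left(u,G \right)} = \left(-1\right) 32 = -32$)
$4934 + v{\left(K{\left(4 \right)},-58 \right)} = 4934 - 32 = 4902$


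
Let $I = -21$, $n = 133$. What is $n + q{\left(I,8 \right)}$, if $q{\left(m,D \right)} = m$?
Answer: $112$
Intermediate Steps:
$n + q{\left(I,8 \right)} = 133 - 21 = 112$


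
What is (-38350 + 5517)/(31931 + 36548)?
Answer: -32833/68479 ≈ -0.47946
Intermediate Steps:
(-38350 + 5517)/(31931 + 36548) = -32833/68479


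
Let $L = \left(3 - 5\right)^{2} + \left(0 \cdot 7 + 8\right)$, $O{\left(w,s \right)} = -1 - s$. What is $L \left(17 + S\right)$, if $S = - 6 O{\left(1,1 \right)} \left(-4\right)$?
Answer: $-372$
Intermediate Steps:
$L = 12$ ($L = \left(-2\right)^{2} + \left(0 + 8\right) = 4 + 8 = 12$)
$S = -48$ ($S = - 6 \left(-1 - 1\right) \left(-4\right) = \left(-6\right) \left(-2\right) \left(-4\right) = 12 \left(-4\right) = -48$)
$L \left(17 + S\right) = 12 \left(17 - 48\right) = 12 \left(-31\right) = -372$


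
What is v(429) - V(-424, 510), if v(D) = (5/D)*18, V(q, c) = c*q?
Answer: 30922350/143 ≈ 2.1624e+5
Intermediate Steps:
v(D) = 90/D
v(429) - V(-424, 510) = 90/429 - 510*(-424) = 90*(1/429) - 1*(-216240) = 30/143 + 216240 = 30922350/143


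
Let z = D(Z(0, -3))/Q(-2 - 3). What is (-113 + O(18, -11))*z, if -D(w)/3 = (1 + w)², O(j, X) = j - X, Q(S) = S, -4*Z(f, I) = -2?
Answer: -567/5 ≈ -113.40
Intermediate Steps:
Z(f, I) = ½ (Z(f, I) = -¼*(-2) = ½)
D(w) = -3*(1 + w)²
z = 27/20 (z = (-3*(1 + ½)²)/(-2 - 3) = -3*(3/2)²/(-5) = -3*9/4*(-⅕) = -27/4*(-⅕) = 27/20 ≈ 1.3500)
(-113 + O(18, -11))*z = (-113 + (18 - 1*(-11)))*(27/20) = (-113 + (18 + 11))*(27/20) = (-113 + 29)*(27/20) = -84*27/20 = -567/5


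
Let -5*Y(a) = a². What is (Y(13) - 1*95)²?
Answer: 414736/25 ≈ 16589.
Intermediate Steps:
Y(a) = -a²/5
(Y(13) - 1*95)² = (-⅕*13² - 1*95)² = (-⅕*169 - 95)² = (-169/5 - 95)² = (-644/5)² = 414736/25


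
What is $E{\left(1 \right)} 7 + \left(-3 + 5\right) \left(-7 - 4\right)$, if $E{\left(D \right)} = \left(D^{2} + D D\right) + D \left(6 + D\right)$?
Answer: $41$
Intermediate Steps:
$E{\left(D \right)} = 2 D^{2} + D \left(6 + D\right)$ ($E{\left(D \right)} = \left(D^{2} + D^{2}\right) + D \left(6 + D\right) = 2 D^{2} + D \left(6 + D\right)$)
$E{\left(1 \right)} 7 + \left(-3 + 5\right) \left(-7 - 4\right) = 3 \cdot 1 \left(2 + 1\right) 7 + \left(-3 + 5\right) \left(-7 - 4\right) = 3 \cdot 1 \cdot 3 \cdot 7 + 2 \left(-11\right) = 9 \cdot 7 - 22 = 63 - 22 = 41$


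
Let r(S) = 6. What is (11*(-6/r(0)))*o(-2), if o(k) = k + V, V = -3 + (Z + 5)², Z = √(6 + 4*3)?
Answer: -418 - 330*√2 ≈ -884.69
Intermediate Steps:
Z = 3*√2 (Z = √(6 + 12) = √18 = 3*√2 ≈ 4.2426)
V = -3 + (5 + 3*√2)² (V = -3 + (3*√2 + 5)² = -3 + (5 + 3*√2)² ≈ 82.426)
o(k) = 40 + k + 30*√2 (o(k) = k + (40 + 30*√2) = 40 + k + 30*√2)
(11*(-6/r(0)))*o(-2) = (11*(-6/6))*(40 - 2 + 30*√2) = (11*(-6*⅙))*(38 + 30*√2) = (11*(-1))*(38 + 30*√2) = -11*(38 + 30*√2) = -418 - 330*√2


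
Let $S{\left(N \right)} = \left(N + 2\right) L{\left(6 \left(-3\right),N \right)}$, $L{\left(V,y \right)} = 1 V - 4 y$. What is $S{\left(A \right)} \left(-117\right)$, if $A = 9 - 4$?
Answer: $31122$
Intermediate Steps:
$L{\left(V,y \right)} = V - 4 y$
$A = 5$
$S{\left(N \right)} = \left(-18 - 4 N\right) \left(2 + N\right)$ ($S{\left(N \right)} = \left(N + 2\right) \left(6 \left(-3\right) - 4 N\right) = \left(2 + N\right) \left(-18 - 4 N\right) = \left(-18 - 4 N\right) \left(2 + N\right)$)
$S{\left(A \right)} \left(-117\right) = - 2 \left(2 + 5\right) \left(9 + 2 \cdot 5\right) \left(-117\right) = \left(-2\right) 7 \left(9 + 10\right) \left(-117\right) = \left(-2\right) 7 \cdot 19 \left(-117\right) = \left(-266\right) \left(-117\right) = 31122$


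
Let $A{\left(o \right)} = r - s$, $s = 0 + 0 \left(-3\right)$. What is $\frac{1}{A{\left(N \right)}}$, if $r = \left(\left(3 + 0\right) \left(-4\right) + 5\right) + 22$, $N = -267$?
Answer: $\frac{1}{15} \approx 0.066667$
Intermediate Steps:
$s = 0$ ($s = 0 + 0 = 0$)
$r = 15$ ($r = \left(3 \left(-4\right) + 5\right) + 22 = \left(-12 + 5\right) + 22 = -7 + 22 = 15$)
$A{\left(o \right)} = 15$ ($A{\left(o \right)} = 15 - 0 = 15 + 0 = 15$)
$\frac{1}{A{\left(N \right)}} = \frac{1}{15}$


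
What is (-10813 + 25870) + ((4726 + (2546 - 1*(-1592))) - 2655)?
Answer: 21266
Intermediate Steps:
(-10813 + 25870) + ((4726 + (2546 - 1*(-1592))) - 2655) = 15057 + ((4726 + (2546 + 1592)) - 2655) = 15057 + ((4726 + 4138) - 2655) = 15057 + (8864 - 2655) = 15057 + 6209 = 21266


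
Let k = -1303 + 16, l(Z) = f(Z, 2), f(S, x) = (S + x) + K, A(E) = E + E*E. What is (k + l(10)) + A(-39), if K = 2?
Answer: 209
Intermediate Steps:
A(E) = E + E²
f(S, x) = 2 + S + x (f(S, x) = (S + x) + 2 = 2 + S + x)
l(Z) = 4 + Z (l(Z) = 2 + Z + 2 = 4 + Z)
k = -1287
(k + l(10)) + A(-39) = (-1287 + (4 + 10)) - 39*(1 - 39) = (-1287 + 14) - 39*(-38) = -1273 + 1482 = 209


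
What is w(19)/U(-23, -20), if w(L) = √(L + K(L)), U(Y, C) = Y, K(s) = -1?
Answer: -3*√2/23 ≈ -0.18446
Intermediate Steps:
w(L) = √(-1 + L) (w(L) = √(L - 1) = √(-1 + L))
w(19)/U(-23, -20) = √(-1 + 19)/(-23) = √18*(-1/23) = (3*√2)*(-1/23) = -3*√2/23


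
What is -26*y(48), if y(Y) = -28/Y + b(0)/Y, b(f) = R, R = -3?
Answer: 403/24 ≈ 16.792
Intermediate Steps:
b(f) = -3
y(Y) = -31/Y (y(Y) = -28/Y - 3/Y = -31/Y)
-26*y(48) = -(-806)/48 = -26*(-31/48) = 403/24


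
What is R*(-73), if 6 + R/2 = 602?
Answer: -87016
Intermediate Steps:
R = 1192 (R = -12 + 2*602 = -12 + 1204 = 1192)
R*(-73) = 1192*(-73) = -87016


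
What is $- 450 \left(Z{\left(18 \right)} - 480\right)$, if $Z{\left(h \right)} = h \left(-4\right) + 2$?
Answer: $247500$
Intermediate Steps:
$Z{\left(h \right)} = 2 - 4 h$ ($Z{\left(h \right)} = - 4 h + 2 = 2 - 4 h$)
$- 450 \left(Z{\left(18 \right)} - 480\right) = - 450 \left(\left(2 - 72\right) - 480\right) = - 450 \left(-70 - 480\right) = - 450 \left(-550\right) = \left(-1\right) \left(-247500\right) = 247500$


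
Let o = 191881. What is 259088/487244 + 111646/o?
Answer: 26028227038/23373216491 ≈ 1.1136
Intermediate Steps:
259088/487244 + 111646/o = 259088/487244 + 111646/191881 = 259088*(1/487244) + 111646*(1/191881) = 64772/121811 + 111646/191881 = 26028227038/23373216491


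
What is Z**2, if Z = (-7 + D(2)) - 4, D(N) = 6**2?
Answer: 625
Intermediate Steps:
D(N) = 36
Z = 25 (Z = (-7 + 36) - 4 = 29 - 4 = 25)
Z**2 = 25**2 = 625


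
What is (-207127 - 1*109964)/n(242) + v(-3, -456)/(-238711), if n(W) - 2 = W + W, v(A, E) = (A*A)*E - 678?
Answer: -25230261883/38671182 ≈ -652.43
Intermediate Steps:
v(A, E) = -678 + E*A**2 (v(A, E) = A**2*E - 678 = E*A**2 - 678 = -678 + E*A**2)
n(W) = 2 + 2*W (n(W) = 2 + (W + W) = 2 + 2*W)
(-207127 - 1*109964)/n(242) + v(-3, -456)/(-238711) = (-207127 - 1*109964)/(2 + 2*242) + (-678 - 456*(-3)**2)/(-238711) = (-207127 - 109964)/(2 + 484) + (-678 - 456*9)*(-1/238711) = -317091/486 + (-678 - 4104)*(-1/238711) = -317091*1/486 - 4782*(-1/238711) = -105697/162 + 4782/238711 = -25230261883/38671182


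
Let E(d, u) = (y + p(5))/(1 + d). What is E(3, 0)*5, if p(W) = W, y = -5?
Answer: 0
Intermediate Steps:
E(d, u) = 0 (E(d, u) = (-5 + 5)/(1 + d) = 0/(1 + d) = 0)
E(3, 0)*5 = 0*5 = 0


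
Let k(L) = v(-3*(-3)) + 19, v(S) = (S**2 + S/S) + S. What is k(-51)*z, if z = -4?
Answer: -440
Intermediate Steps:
v(S) = 1 + S + S**2 (v(S) = (S**2 + 1) + S = (1 + S**2) + S = 1 + S + S**2)
k(L) = 110 (k(L) = (1 - 3*(-3) + (-3*(-3))**2) + 19 = (1 + 9 + 9**2) + 19 = (1 + 9 + 81) + 19 = 91 + 19 = 110)
k(-51)*z = 110*(-4) = -440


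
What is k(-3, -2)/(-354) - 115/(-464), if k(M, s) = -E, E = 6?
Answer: 7249/27376 ≈ 0.26479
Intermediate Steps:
k(M, s) = -6 (k(M, s) = -1*6 = -6)
k(-3, -2)/(-354) - 115/(-464) = -6/(-354) - 115/(-464) = -6*(-1/354) - 115*(-1/464) = 1/59 + 115/464 = 7249/27376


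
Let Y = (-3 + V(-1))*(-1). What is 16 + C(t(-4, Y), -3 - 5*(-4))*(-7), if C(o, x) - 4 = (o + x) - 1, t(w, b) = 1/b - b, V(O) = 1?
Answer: -227/2 ≈ -113.50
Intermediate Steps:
Y = 2 (Y = (-3 + 1)*(-1) = -2*(-1) = 2)
C(o, x) = 3 + o + x (C(o, x) = 4 + ((o + x) - 1) = 4 + (-1 + o + x) = 3 + o + x)
16 + C(t(-4, Y), -3 - 5*(-4))*(-7) = 16 + (3 + (1/2 - 1*2) + (-3 - 5*(-4)))*(-7) = 16 + (3 + (½ - 2) + (-3 + 20))*(-7) = 16 + (3 - 3/2 + 17)*(-7) = 16 + (37/2)*(-7) = 16 - 259/2 = -227/2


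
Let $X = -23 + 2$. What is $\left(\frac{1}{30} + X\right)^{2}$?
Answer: $\frac{395641}{900} \approx 439.6$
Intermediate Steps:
$X = -21$
$\left(\frac{1}{30} + X\right)^{2} = \left(\frac{1}{30} - 21\right)^{2} = \left(- \frac{629}{30}\right)^{2} = \frac{395641}{900}$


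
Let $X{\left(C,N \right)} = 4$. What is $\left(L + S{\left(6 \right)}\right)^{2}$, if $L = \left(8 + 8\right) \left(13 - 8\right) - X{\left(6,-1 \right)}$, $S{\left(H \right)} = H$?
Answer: $6724$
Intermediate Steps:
$L = 76$ ($L = \left(8 + 8\right) \left(13 - 8\right) - 4 = 16 \cdot 5 - 4 = 80 - 4 = 76$)
$\left(L + S{\left(6 \right)}\right)^{2} = \left(76 + 6\right)^{2} = 82^{2} = 6724$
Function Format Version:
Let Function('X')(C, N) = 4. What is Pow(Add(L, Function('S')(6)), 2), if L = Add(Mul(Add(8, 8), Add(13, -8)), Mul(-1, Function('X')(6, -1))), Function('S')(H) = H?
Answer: 6724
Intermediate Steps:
L = 76 (L = Add(Mul(Add(8, 8), Add(13, -8)), Mul(-1, 4)) = Add(Mul(16, 5), -4) = Add(80, -4) = 76)
Pow(Add(L, Function('S')(6)), 2) = Pow(Add(76, 6), 2) = Pow(82, 2) = 6724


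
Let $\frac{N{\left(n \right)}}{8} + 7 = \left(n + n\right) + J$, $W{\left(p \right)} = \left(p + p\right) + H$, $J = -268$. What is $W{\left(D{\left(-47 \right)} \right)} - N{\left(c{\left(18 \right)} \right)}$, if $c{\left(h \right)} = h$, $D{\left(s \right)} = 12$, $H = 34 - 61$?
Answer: $1909$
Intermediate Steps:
$H = -27$ ($H = 34 - 61 = -27$)
$W{\left(p \right)} = -27 + 2 p$ ($W{\left(p \right)} = \left(p + p\right) - 27 = 2 p - 27 = -27 + 2 p$)
$N{\left(n \right)} = -2200 + 16 n$ ($N{\left(n \right)} = -56 + 8 \left(\left(n + n\right) - 268\right) = -56 + 8 \left(2 n - 268\right) = -56 + 8 \left(-268 + 2 n\right) = -56 + \left(-2144 + 16 n\right) = -2200 + 16 n$)
$W{\left(D{\left(-47 \right)} \right)} - N{\left(c{\left(18 \right)} \right)} = \left(-27 + 2 \cdot 12\right) - \left(-2200 + 16 \cdot 18\right) = \left(-27 + 24\right) - \left(-2200 + 288\right) = -3 - -1912 = -3 + 1912 = 1909$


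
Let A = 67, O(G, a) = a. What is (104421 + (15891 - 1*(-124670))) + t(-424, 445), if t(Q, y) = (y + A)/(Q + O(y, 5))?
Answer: 102646946/419 ≈ 2.4498e+5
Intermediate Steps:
t(Q, y) = (67 + y)/(5 + Q) (t(Q, y) = (y + 67)/(Q + 5) = (67 + y)/(5 + Q))
(104421 + (15891 - 1*(-124670))) + t(-424, 445) = (104421 + (15891 - 1*(-124670))) + (67 + 445)/(5 - 424) = (104421 + (15891 + 124670)) + 512/(-419) = (104421 + 140561) - 1/419*512 = 244982 - 512/419 = 102646946/419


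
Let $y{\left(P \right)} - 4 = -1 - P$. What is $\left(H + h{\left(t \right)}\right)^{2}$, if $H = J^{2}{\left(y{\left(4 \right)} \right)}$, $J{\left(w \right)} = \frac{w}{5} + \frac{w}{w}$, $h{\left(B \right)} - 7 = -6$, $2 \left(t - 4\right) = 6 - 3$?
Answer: $\frac{1681}{625} \approx 2.6896$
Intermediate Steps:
$y{\left(P \right)} = 3 - P$ ($y{\left(P \right)} = 4 - \left(1 + P\right) = 3 - P$)
$t = \frac{11}{2}$ ($t = 4 + \frac{6 - 3}{2} = 4 + \frac{1}{2} \cdot 3 = 4 + \frac{3}{2} = \frac{11}{2} \approx 5.5$)
$h{\left(B \right)} = 1$ ($h{\left(B \right)} = 7 - 6 = 1$)
$J{\left(w \right)} = 1 + \frac{w}{5}$ ($J{\left(w \right)} = w \frac{1}{5} + 1 = \frac{w}{5} + 1 = 1 + \frac{w}{5}$)
$H = \frac{16}{25}$ ($H = \left(1 + \frac{3 - 4}{5}\right)^{2} = \left(1 + \frac{1}{5} \left(-1\right)\right)^{2} = \left(1 - \frac{1}{5}\right)^{2} = \left(\frac{4}{5}\right)^{2} = \frac{16}{25} \approx 0.64$)
$\left(H + h{\left(t \right)}\right)^{2} = \left(\frac{16}{25} + 1\right)^{2} = \left(\frac{41}{25}\right)^{2} = \frac{1681}{625}$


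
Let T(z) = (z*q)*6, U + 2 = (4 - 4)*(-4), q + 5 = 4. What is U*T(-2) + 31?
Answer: 7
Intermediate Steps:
q = -1 (q = -5 + 4 = -1)
U = -2 (U = -2 + (4 - 4)*(-4) = -2 + 0*(-4) = -2 + 0 = -2)
T(z) = -6*z (T(z) = (z*(-1))*6 = -z*6 = -6*z)
U*T(-2) + 31 = -(-12)*(-2) + 31 = -2*12 + 31 = -24 + 31 = 7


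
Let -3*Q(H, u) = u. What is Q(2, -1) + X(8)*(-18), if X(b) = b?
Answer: -431/3 ≈ -143.67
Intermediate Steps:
Q(H, u) = -u/3
Q(2, -1) + X(8)*(-18) = -⅓*(-1) + 8*(-18) = ⅓ - 144 = -431/3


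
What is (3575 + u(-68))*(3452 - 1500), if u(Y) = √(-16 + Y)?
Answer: 6978400 + 3904*I*√21 ≈ 6.9784e+6 + 17890.0*I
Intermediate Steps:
(3575 + u(-68))*(3452 - 1500) = (3575 + √(-16 - 68))*(3452 - 1500) = (3575 + √(-84))*1952 = (3575 + 2*I*√21)*1952 = 6978400 + 3904*I*√21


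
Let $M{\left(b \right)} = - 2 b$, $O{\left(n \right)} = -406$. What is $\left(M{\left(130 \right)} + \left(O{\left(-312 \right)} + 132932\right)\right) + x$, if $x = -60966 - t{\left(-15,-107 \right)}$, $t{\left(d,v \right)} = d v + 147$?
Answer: $69548$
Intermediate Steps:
$t{\left(d,v \right)} = 147 + d v$
$x = -62718$ ($x = -60966 - \left(147 - -1605\right) = -60966 - \left(147 + 1605\right) = -60966 - 1752 = -62718$)
$\left(M{\left(130 \right)} + \left(O{\left(-312 \right)} + 132932\right)\right) + x = \left(\left(-2\right) 130 + \left(-406 + 132932\right)\right) - 62718 = \left(-260 + 132526\right) - 62718 = 132266 - 62718 = 69548$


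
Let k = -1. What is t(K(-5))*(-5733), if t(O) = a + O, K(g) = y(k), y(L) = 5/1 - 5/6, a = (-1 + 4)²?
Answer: -150969/2 ≈ -75485.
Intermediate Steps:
a = 9 (a = 3² = 9)
y(L) = 25/6 (y(L) = 5*1 - 5*⅙ = 5 - ⅚ = 25/6)
K(g) = 25/6
t(O) = 9 + O
t(K(-5))*(-5733) = (9 + 25/6)*(-5733) = (79/6)*(-5733) = -150969/2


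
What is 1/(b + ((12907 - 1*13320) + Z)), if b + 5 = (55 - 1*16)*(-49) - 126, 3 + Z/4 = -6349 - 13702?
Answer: -1/82671 ≈ -1.2096e-5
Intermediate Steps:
Z = -80216 (Z = -12 + 4*(-6349 - 13702) = -12 + 4*(-20051) = -12 - 80204 = -80216)
b = -2042 (b = -5 + ((55 - 1*16)*(-49) - 126) = -5 + ((55 - 16)*(-49) - 126) = -5 + (39*(-49) - 126) = -5 + (-1911 - 126) = -5 - 2037 = -2042)
1/(b + ((12907 - 1*13320) + Z)) = 1/(-2042 + ((12907 - 1*13320) - 80216)) = 1/(-2042 + ((12907 - 13320) - 80216)) = 1/(-2042 + (-413 - 80216)) = 1/(-2042 - 80629) = 1/(-82671) = -1/82671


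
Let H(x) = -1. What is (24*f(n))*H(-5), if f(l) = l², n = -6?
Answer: -864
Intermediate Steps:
(24*f(n))*H(-5) = (24*(-6)²)*(-1) = (24*36)*(-1) = 864*(-1) = -864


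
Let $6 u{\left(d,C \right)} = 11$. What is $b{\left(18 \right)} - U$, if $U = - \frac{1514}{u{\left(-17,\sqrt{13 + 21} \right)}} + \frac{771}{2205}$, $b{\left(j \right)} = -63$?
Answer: $\frac{6164558}{8085} \approx 762.47$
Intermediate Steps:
$u{\left(d,C \right)} = \frac{11}{6}$ ($u{\left(d,C \right)} = \frac{1}{6} \cdot 11 = \frac{11}{6}$)
$U = - \frac{6673913}{8085}$ ($U = - \frac{1514}{\frac{11}{6}} + \frac{771}{2205} = \left(-1514\right) \frac{6}{11} + 771 \cdot \frac{1}{2205} = - \frac{9084}{11} + \frac{257}{735} = - \frac{6673913}{8085} \approx -825.47$)
$b{\left(18 \right)} - U = -63 - - \frac{6673913}{8085} = -63 + \frac{6673913}{8085} = \frac{6164558}{8085}$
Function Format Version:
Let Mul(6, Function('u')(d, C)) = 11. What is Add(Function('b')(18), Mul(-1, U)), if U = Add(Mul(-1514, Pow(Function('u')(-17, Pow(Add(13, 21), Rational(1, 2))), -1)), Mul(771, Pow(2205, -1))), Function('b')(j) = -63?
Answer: Rational(6164558, 8085) ≈ 762.47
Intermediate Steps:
Function('u')(d, C) = Rational(11, 6) (Function('u')(d, C) = Mul(Rational(1, 6), 11) = Rational(11, 6))
U = Rational(-6673913, 8085) (U = Add(Mul(-1514, Pow(Rational(11, 6), -1)), Mul(771, Pow(2205, -1))) = Add(Mul(-1514, Rational(6, 11)), Mul(771, Rational(1, 2205))) = Add(Rational(-9084, 11), Rational(257, 735)) = Rational(-6673913, 8085) ≈ -825.47)
Add(Function('b')(18), Mul(-1, U)) = Add(-63, Mul(-1, Rational(-6673913, 8085))) = Add(-63, Rational(6673913, 8085)) = Rational(6164558, 8085)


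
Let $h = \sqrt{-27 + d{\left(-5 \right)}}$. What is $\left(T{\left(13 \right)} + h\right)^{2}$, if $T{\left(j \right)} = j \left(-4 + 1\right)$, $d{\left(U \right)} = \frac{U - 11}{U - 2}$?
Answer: $\frac{\left(273 - i \sqrt{1211}\right)^{2}}{49} \approx 1496.3 - 387.77 i$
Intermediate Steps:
$d{\left(U \right)} = \frac{-11 + U}{-2 + U}$
$T{\left(j \right)} = - 3 j$ ($T{\left(j \right)} = j \left(-3\right) = - 3 j$)
$h = \frac{i \sqrt{1211}}{7}$ ($h = \sqrt{-27 + \frac{-11 - 5}{-2 - 5}} = \sqrt{-27 + \frac{1}{-7} \left(-16\right)} = \sqrt{-27 - - \frac{16}{7}} = \sqrt{-27 + \frac{16}{7}} = \sqrt{- \frac{173}{7}} = \frac{i \sqrt{1211}}{7} \approx 4.9713 i$)
$\left(T{\left(13 \right)} + h\right)^{2} = \left(\left(-3\right) 13 + \frac{i \sqrt{1211}}{7}\right)^{2} = \left(-39 + \frac{i \sqrt{1211}}{7}\right)^{2}$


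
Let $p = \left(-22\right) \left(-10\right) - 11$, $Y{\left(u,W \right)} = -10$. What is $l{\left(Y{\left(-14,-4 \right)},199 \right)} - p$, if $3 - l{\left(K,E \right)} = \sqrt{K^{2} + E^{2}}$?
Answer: $-206 - 37 \sqrt{29} \approx -405.25$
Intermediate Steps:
$p = 209$ ($p = 220 - 11 = 209$)
$l{\left(K,E \right)} = 3 - \sqrt{E^{2} + K^{2}}$ ($l{\left(K,E \right)} = 3 - \sqrt{K^{2} + E^{2}} = 3 - \sqrt{E^{2} + K^{2}}$)
$l{\left(Y{\left(-14,-4 \right)},199 \right)} - p = \left(3 - \sqrt{199^{2} + \left(-10\right)^{2}}\right) - 209 = \left(3 - \sqrt{39601 + 100}\right) - 209 = \left(3 - \sqrt{39701}\right) - 209 = \left(3 - 37 \sqrt{29}\right) - 209 = -206 - 37 \sqrt{29}$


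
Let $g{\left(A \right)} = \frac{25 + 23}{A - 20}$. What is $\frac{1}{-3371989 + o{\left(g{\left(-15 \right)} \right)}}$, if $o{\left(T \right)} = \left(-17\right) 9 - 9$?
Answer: $- \frac{1}{3372151} \approx -2.9655 \cdot 10^{-7}$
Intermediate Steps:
$g{\left(A \right)} = \frac{48}{-20 + A}$
$o{\left(T \right)} = -162$ ($o{\left(T \right)} = -153 - 9 = -162$)
$\frac{1}{-3371989 + o{\left(g{\left(-15 \right)} \right)}} = \frac{1}{-3371989 - 162} = \frac{1}{-3372151} = - \frac{1}{3372151}$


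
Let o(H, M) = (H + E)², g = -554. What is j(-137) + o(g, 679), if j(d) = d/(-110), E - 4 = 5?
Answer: 32672887/110 ≈ 2.9703e+5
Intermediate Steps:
E = 9 (E = 4 + 5 = 9)
j(d) = -d/110 (j(d) = d*(-1/110) = -d/110)
o(H, M) = (9 + H)² (o(H, M) = (H + 9)² = (9 + H)²)
j(-137) + o(g, 679) = -1/110*(-137) + (9 - 554)² = 137/110 + (-545)² = 137/110 + 297025 = 32672887/110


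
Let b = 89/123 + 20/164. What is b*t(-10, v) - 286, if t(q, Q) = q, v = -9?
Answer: -36218/123 ≈ -294.46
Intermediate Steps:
b = 104/123 (b = 89*(1/123) + 20*(1/164) = 89/123 + 5/41 = 104/123 ≈ 0.84553)
b*t(-10, v) - 286 = (104/123)*(-10) - 286 = -1040/123 - 286 = -36218/123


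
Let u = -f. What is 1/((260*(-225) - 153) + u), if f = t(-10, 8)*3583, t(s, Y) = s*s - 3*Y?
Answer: -1/330961 ≈ -3.0215e-6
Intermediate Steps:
t(s, Y) = s² - 3*Y
f = 272308 (f = ((-10)² - 3*8)*3583 = (100 - 24)*3583 = 76*3583 = 272308)
u = -272308 (u = -1*272308 = -272308)
1/((260*(-225) - 153) + u) = 1/((260*(-225) - 153) - 272308) = 1/((-58500 - 153) - 272308) = 1/(-58653 - 272308) = 1/(-330961) = -1/330961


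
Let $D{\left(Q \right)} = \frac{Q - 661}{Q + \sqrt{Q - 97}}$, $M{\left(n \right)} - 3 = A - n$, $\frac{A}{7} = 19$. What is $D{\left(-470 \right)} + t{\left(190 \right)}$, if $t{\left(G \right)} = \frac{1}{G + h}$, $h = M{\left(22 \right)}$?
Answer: $\frac{161818747}{67325968} + \frac{10179 i \sqrt{7}}{221467} \approx 2.4035 + 0.1216 i$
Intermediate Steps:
$A = 133$ ($A = 7 \cdot 19 = 133$)
$M{\left(n \right)} = 136 - n$ ($M{\left(n \right)} = 3 - \left(-133 + n\right) = 136 - n$)
$h = 114$ ($h = 136 - 22 = 114$)
$t{\left(G \right)} = \frac{1}{114 + G}$ ($t{\left(G \right)} = \frac{1}{G + 114} = \frac{1}{114 + G}$)
$D{\left(Q \right)} = \frac{-661 + Q}{Q + \sqrt{-97 + Q}}$
$D{\left(-470 \right)} + t{\left(190 \right)} = \frac{-661 - 470}{-470 + \sqrt{-97 - 470}} + \frac{1}{114 + 190} = \frac{1}{-470 + \sqrt{-567}} \left(-1131\right) + \frac{1}{304} = \frac{1}{-470 + 9 i \sqrt{7}} \left(-1131\right) + \frac{1}{304} = - \frac{1131}{-470 + 9 i \sqrt{7}} + \frac{1}{304} = \frac{1}{304} - \frac{1131}{-470 + 9 i \sqrt{7}}$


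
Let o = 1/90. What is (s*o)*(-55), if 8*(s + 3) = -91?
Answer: 1265/144 ≈ 8.7847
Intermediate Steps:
o = 1/90 ≈ 0.011111
s = -115/8 (s = -3 + (1/8)*(-91) = -3 - 91/8 = -115/8 ≈ -14.375)
(s*o)*(-55) = -115/8*1/90*(-55) = -23/144*(-55) = 1265/144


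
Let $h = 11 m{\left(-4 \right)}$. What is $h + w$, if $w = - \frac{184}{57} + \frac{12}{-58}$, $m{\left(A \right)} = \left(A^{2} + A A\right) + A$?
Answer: $\frac{503446}{1653} \approx 304.56$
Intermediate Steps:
$m{\left(A \right)} = A + 2 A^{2}$ ($m{\left(A \right)} = \left(A^{2} + A^{2}\right) + A = 2 A^{2} + A = A + 2 A^{2}$)
$h = 308$ ($h = 11 \left(- 4 \left(1 + 2 \left(-4\right)\right)\right) = 11 \left(- 4 \left(1 - 8\right)\right) = 11 \left(\left(-4\right) \left(-7\right)\right) = 11 \cdot 28 = 308$)
$w = - \frac{5678}{1653}$ ($w = \left(-184\right) \frac{1}{57} + 12 \left(- \frac{1}{58}\right) = - \frac{184}{57} - \frac{6}{29} = - \frac{5678}{1653} \approx -3.435$)
$h + w = 308 - \frac{5678}{1653} = \frac{503446}{1653}$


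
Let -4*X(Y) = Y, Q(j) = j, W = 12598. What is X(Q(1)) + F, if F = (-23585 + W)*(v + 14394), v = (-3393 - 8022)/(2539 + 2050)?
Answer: -2902442430737/18356 ≈ -1.5812e+8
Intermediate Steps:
v = -11415/4589 ≈ -2.4875
F = -725610606537/4589 (F = (-23585 + 12598)*(-11415/4589 + 14394) = -10987*66042651/4589 = -725610606537/4589 ≈ -1.5812e+8)
X(Y) = -Y/4
X(Q(1)) + F = -¼*1 - 725610606537/4589 = -¼ - 725610606537/4589 = -2902442430737/18356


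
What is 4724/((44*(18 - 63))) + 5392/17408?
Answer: -1118113/538560 ≈ -2.0761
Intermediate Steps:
4724/((44*(18 - 63))) + 5392/17408 = 4724/((44*(-45))) + 5392*(1/17408) = 4724/(-1980) + 337/1088 = 4724*(-1/1980) + 337/1088 = -1181/495 + 337/1088 = -1118113/538560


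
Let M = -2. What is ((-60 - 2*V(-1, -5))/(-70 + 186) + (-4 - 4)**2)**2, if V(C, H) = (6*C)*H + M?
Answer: 3969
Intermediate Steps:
V(C, H) = -2 + 6*C*H (V(C, H) = (6*C)*H - 2 = 6*C*H - 2 = -2 + 6*C*H)
((-60 - 2*V(-1, -5))/(-70 + 186) + (-4 - 4)**2)**2 = ((-60 - 2*(-2 + 6*(-1)*(-5)))/(-70 + 186) + (-4 - 4)**2)**2 = ((-60 - 2*(-2 + 30))/116 + (-8)**2)**2 = ((-60 - 2*28)*(1/116) + 64)**2 = ((-60 - 56)*(1/116) + 64)**2 = (-116*1/116 + 64)**2 = (-1 + 64)**2 = 63**2 = 3969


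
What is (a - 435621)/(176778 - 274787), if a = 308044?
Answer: 127577/98009 ≈ 1.3017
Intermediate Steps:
(a - 435621)/(176778 - 274787) = (308044 - 435621)/(176778 - 274787) = -127577/(-98009) = -127577*(-1/98009) = 127577/98009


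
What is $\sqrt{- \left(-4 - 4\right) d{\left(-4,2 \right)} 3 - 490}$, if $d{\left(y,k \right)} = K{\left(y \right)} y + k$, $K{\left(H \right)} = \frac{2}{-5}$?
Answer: $\frac{i \sqrt{10090}}{5} \approx 20.09 i$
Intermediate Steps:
$K{\left(H \right)} = - \frac{2}{5}$ ($K{\left(H \right)} = 2 \left(- \frac{1}{5}\right) = - \frac{2}{5}$)
$d{\left(y,k \right)} = k - \frac{2 y}{5}$ ($d{\left(y,k \right)} = - \frac{2 y}{5} + k = k - \frac{2 y}{5}$)
$\sqrt{- \left(-4 - 4\right) d{\left(-4,2 \right)} 3 - 490} = \sqrt{- \left(-4 - 4\right) \left(2 - - \frac{8}{5}\right) 3 - 490} = \sqrt{- \left(-8\right) \left(2 + \frac{8}{5}\right) 3 - 490} = \sqrt{- \frac{\left(-8\right) 18}{5} \cdot 3 - 490} = \sqrt{\left(-1\right) \left(- \frac{144}{5}\right) 3 - 490} = \sqrt{\frac{144}{5} \cdot 3 - 490} = \sqrt{\frac{432}{5} - 490} = \sqrt{- \frac{2018}{5}} = \frac{i \sqrt{10090}}{5}$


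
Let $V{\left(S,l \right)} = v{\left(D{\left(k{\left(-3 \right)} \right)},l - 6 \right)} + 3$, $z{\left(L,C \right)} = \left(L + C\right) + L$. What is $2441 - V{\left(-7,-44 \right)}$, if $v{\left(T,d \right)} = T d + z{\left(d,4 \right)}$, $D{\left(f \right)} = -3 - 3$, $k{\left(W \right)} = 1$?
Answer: $2234$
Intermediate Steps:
$z{\left(L,C \right)} = C + 2 L$ ($z{\left(L,C \right)} = \left(C + L\right) + L = C + 2 L$)
$D{\left(f \right)} = -6$ ($D{\left(f \right)} = -3 - 3 = -6$)
$v{\left(T,d \right)} = 4 + 2 d + T d$ ($v{\left(T,d \right)} = T d + \left(4 + 2 d\right) = 4 + 2 d + T d$)
$V{\left(S,l \right)} = 31 - 4 l$ ($V{\left(S,l \right)} = \left(4 + 2 \left(l - 6\right) - 6 \left(l - 6\right)\right) + 3 = \left(4 + 2 \left(-6 + l\right) - 6 \left(-6 + l\right)\right) + 3 = \left(4 + \left(-12 + 2 l\right) - \left(-36 + 6 l\right)\right) + 3 = \left(28 - 4 l\right) + 3 = 31 - 4 l$)
$2441 - V{\left(-7,-44 \right)} = 2441 - \left(31 - -176\right) = 2441 - \left(31 + 176\right) = 2441 - 207 = 2234$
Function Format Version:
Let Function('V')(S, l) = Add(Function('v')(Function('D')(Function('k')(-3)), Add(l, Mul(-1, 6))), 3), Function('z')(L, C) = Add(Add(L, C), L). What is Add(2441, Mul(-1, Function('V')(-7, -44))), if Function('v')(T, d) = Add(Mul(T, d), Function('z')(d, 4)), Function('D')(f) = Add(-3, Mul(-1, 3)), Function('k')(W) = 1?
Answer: 2234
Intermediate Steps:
Function('z')(L, C) = Add(C, Mul(2, L)) (Function('z')(L, C) = Add(Add(C, L), L) = Add(C, Mul(2, L)))
Function('D')(f) = -6 (Function('D')(f) = Add(-3, -3) = -6)
Function('v')(T, d) = Add(4, Mul(2, d), Mul(T, d)) (Function('v')(T, d) = Add(Mul(T, d), Add(4, Mul(2, d))) = Add(4, Mul(2, d), Mul(T, d)))
Function('V')(S, l) = Add(31, Mul(-4, l)) (Function('V')(S, l) = Add(Add(4, Mul(2, Add(l, Mul(-1, 6))), Mul(-6, Add(l, Mul(-1, 6)))), 3) = Add(Add(4, Mul(2, Add(l, -6)), Mul(-6, Add(l, -6))), 3) = Add(Add(4, Mul(2, Add(-6, l)), Mul(-6, Add(-6, l))), 3) = Add(Add(4, Add(-12, Mul(2, l)), Add(36, Mul(-6, l))), 3) = Add(Add(28, Mul(-4, l)), 3) = Add(31, Mul(-4, l)))
Add(2441, Mul(-1, Function('V')(-7, -44))) = Add(2441, Mul(-1, Add(31, Mul(-4, -44)))) = Add(2441, Mul(-1, Add(31, 176))) = Add(2441, Mul(-1, 207)) = Add(2441, -207) = 2234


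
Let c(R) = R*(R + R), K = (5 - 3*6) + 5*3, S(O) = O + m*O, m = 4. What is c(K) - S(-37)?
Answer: 193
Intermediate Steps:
S(O) = 5*O (S(O) = O + 4*O = 5*O)
K = 2 (K = (5 - 18) + 15 = -13 + 15 = 2)
c(R) = 2*R² (c(R) = R*(2*R) = 2*R²)
c(K) - S(-37) = 2*2² - 5*(-37) = 2*4 - 1*(-185) = 8 + 185 = 193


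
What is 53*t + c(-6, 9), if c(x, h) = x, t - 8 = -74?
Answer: -3504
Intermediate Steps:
t = -66 (t = 8 - 74 = -66)
53*t + c(-6, 9) = 53*(-66) - 6 = -3498 - 6 = -3504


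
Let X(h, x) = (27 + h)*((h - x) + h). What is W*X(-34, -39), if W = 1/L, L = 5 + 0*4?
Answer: 203/5 ≈ 40.600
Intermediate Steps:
L = 5 (L = 5 + 0 = 5)
X(h, x) = (27 + h)*(-x + 2*h)
W = 1/5 ≈ 0.20000
W*X(-34, -39) = (-27*(-39) + 2*(-34)**2 + 54*(-34) - 1*(-34)*(-39))/5 = (1053 + 2*1156 - 1836 - 1326)/5 = (1053 + 2312 - 1836 - 1326)/5 = (1/5)*203 = 203/5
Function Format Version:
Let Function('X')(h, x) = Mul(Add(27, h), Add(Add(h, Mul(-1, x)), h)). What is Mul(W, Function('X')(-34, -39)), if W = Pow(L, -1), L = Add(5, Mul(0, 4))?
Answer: Rational(203, 5) ≈ 40.600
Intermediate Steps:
L = 5 (L = Add(5, 0) = 5)
Function('X')(h, x) = Mul(Add(27, h), Add(Mul(-1, x), Mul(2, h)))
W = Rational(1, 5) (W = Pow(5, -1) = Rational(1, 5) ≈ 0.20000)
Mul(W, Function('X')(-34, -39)) = Mul(Rational(1, 5), Add(Mul(-27, -39), Mul(2, Pow(-34, 2)), Mul(54, -34), Mul(-1, -34, -39))) = Mul(Rational(1, 5), Add(1053, Mul(2, 1156), -1836, -1326)) = Mul(Rational(1, 5), Add(1053, 2312, -1836, -1326)) = Mul(Rational(1, 5), 203) = Rational(203, 5)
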